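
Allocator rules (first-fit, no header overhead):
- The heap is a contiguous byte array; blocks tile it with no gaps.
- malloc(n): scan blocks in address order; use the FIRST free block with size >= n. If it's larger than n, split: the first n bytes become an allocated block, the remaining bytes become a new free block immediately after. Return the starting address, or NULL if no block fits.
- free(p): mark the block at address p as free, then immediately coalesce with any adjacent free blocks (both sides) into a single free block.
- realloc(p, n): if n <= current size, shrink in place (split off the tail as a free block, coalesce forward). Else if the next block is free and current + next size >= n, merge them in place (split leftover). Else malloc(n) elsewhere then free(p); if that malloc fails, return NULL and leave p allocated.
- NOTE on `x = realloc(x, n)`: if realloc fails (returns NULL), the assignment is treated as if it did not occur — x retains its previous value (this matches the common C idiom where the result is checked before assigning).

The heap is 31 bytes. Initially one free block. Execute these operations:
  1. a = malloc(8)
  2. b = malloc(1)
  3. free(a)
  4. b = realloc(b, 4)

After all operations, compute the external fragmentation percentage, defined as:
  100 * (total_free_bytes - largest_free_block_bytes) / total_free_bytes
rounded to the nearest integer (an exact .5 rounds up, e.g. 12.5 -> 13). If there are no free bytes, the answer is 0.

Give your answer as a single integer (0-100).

Op 1: a = malloc(8) -> a = 0; heap: [0-7 ALLOC][8-30 FREE]
Op 2: b = malloc(1) -> b = 8; heap: [0-7 ALLOC][8-8 ALLOC][9-30 FREE]
Op 3: free(a) -> (freed a); heap: [0-7 FREE][8-8 ALLOC][9-30 FREE]
Op 4: b = realloc(b, 4) -> b = 8; heap: [0-7 FREE][8-11 ALLOC][12-30 FREE]
Free blocks: [8 19] total_free=27 largest=19 -> 100*(27-19)/27 = 800/27 ≈ 29.630 -> rounds to 30

Answer: 30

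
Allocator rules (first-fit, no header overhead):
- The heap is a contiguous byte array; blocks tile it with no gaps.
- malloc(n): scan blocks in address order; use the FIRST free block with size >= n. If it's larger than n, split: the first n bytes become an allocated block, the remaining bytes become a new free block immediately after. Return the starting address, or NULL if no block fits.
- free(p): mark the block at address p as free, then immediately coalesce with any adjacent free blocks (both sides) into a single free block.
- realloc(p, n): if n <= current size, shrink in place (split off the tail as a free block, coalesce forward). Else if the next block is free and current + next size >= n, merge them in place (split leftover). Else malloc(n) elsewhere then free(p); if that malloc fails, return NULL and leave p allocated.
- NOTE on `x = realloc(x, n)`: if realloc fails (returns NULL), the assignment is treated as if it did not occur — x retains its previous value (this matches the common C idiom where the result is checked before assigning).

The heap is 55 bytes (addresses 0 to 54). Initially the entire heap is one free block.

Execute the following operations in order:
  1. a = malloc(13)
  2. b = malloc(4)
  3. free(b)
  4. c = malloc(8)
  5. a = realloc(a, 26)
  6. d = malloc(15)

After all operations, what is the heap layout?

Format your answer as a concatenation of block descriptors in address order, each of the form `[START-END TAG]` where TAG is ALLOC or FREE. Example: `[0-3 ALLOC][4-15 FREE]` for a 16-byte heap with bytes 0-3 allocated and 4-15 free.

Answer: [0-12 FREE][13-20 ALLOC][21-46 ALLOC][47-54 FREE]

Derivation:
Op 1: a = malloc(13) -> a = 0; heap: [0-12 ALLOC][13-54 FREE]
Op 2: b = malloc(4) -> b = 13; heap: [0-12 ALLOC][13-16 ALLOC][17-54 FREE]
Op 3: free(b) -> (freed b); heap: [0-12 ALLOC][13-54 FREE]
Op 4: c = malloc(8) -> c = 13; heap: [0-12 ALLOC][13-20 ALLOC][21-54 FREE]
Op 5: a = realloc(a, 26) -> a = 21; heap: [0-12 FREE][13-20 ALLOC][21-46 ALLOC][47-54 FREE]
Op 6: d = malloc(15) -> d = NULL; heap: [0-12 FREE][13-20 ALLOC][21-46 ALLOC][47-54 FREE]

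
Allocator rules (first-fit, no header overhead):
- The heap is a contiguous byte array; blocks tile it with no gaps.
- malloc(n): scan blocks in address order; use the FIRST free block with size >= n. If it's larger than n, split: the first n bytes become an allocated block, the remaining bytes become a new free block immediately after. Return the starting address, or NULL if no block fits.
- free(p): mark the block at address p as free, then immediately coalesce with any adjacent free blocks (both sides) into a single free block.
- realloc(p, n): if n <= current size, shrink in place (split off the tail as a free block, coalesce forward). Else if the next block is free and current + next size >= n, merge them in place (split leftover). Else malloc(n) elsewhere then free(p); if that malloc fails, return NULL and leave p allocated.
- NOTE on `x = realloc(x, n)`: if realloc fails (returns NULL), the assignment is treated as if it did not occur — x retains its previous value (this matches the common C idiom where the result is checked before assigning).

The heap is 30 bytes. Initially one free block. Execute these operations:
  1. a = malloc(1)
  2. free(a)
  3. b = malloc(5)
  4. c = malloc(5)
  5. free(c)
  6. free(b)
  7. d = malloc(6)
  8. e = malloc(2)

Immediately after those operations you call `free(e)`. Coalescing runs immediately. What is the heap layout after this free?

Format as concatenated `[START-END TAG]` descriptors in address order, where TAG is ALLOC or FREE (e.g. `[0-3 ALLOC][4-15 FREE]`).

Answer: [0-5 ALLOC][6-29 FREE]

Derivation:
Op 1: a = malloc(1) -> a = 0; heap: [0-0 ALLOC][1-29 FREE]
Op 2: free(a) -> (freed a); heap: [0-29 FREE]
Op 3: b = malloc(5) -> b = 0; heap: [0-4 ALLOC][5-29 FREE]
Op 4: c = malloc(5) -> c = 5; heap: [0-4 ALLOC][5-9 ALLOC][10-29 FREE]
Op 5: free(c) -> (freed c); heap: [0-4 ALLOC][5-29 FREE]
Op 6: free(b) -> (freed b); heap: [0-29 FREE]
Op 7: d = malloc(6) -> d = 0; heap: [0-5 ALLOC][6-29 FREE]
Op 8: e = malloc(2) -> e = 6; heap: [0-5 ALLOC][6-7 ALLOC][8-29 FREE]
free(e): e = 6 -> block [6-7 ALLOC]; mark free, coalesce with adjacent free neighbors -> [0-5 ALLOC][6-29 FREE]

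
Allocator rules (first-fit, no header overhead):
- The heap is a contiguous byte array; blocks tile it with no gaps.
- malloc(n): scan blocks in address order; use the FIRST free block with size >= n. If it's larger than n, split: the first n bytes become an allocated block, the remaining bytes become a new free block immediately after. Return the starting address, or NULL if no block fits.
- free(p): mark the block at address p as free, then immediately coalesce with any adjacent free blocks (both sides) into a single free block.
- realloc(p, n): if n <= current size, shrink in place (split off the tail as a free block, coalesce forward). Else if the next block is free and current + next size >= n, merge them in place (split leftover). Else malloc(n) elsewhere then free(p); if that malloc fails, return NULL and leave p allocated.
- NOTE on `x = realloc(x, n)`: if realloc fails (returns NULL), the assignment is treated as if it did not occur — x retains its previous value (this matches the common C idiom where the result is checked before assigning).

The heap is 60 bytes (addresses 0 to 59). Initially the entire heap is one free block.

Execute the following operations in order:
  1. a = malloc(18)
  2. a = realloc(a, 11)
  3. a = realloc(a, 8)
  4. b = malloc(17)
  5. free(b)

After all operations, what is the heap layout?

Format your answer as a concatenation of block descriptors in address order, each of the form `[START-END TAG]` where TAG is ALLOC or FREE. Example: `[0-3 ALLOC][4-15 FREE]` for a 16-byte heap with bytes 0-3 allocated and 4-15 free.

Answer: [0-7 ALLOC][8-59 FREE]

Derivation:
Op 1: a = malloc(18) -> a = 0; heap: [0-17 ALLOC][18-59 FREE]
Op 2: a = realloc(a, 11) -> a = 0; heap: [0-10 ALLOC][11-59 FREE]
Op 3: a = realloc(a, 8) -> a = 0; heap: [0-7 ALLOC][8-59 FREE]
Op 4: b = malloc(17) -> b = 8; heap: [0-7 ALLOC][8-24 ALLOC][25-59 FREE]
Op 5: free(b) -> (freed b); heap: [0-7 ALLOC][8-59 FREE]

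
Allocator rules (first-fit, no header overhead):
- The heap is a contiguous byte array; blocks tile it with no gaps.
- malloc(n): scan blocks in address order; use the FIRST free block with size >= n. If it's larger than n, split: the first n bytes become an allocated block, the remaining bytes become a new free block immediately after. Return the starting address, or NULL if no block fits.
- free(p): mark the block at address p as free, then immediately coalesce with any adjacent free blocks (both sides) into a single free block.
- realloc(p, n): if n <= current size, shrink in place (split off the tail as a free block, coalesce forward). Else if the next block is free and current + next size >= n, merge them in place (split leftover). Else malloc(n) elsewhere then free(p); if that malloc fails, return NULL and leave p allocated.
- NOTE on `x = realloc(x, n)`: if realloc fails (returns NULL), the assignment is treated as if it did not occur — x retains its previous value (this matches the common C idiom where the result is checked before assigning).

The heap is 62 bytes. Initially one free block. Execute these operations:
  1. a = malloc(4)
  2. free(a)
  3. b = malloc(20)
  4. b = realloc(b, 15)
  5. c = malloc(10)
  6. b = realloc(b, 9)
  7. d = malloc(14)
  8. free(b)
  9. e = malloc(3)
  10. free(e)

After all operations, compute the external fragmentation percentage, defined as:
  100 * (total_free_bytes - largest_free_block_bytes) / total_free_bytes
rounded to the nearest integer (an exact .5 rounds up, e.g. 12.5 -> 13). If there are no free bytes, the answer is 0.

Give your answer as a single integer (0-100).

Op 1: a = malloc(4) -> a = 0; heap: [0-3 ALLOC][4-61 FREE]
Op 2: free(a) -> (freed a); heap: [0-61 FREE]
Op 3: b = malloc(20) -> b = 0; heap: [0-19 ALLOC][20-61 FREE]
Op 4: b = realloc(b, 15) -> b = 0; heap: [0-14 ALLOC][15-61 FREE]
Op 5: c = malloc(10) -> c = 15; heap: [0-14 ALLOC][15-24 ALLOC][25-61 FREE]
Op 6: b = realloc(b, 9) -> b = 0; heap: [0-8 ALLOC][9-14 FREE][15-24 ALLOC][25-61 FREE]
Op 7: d = malloc(14) -> d = 25; heap: [0-8 ALLOC][9-14 FREE][15-24 ALLOC][25-38 ALLOC][39-61 FREE]
Op 8: free(b) -> (freed b); heap: [0-14 FREE][15-24 ALLOC][25-38 ALLOC][39-61 FREE]
Op 9: e = malloc(3) -> e = 0; heap: [0-2 ALLOC][3-14 FREE][15-24 ALLOC][25-38 ALLOC][39-61 FREE]
Op 10: free(e) -> (freed e); heap: [0-14 FREE][15-24 ALLOC][25-38 ALLOC][39-61 FREE]
Free blocks: [15 23] total_free=38 largest=23 -> 100*(38-23)/38 = 1500/38 ≈ 39.474 -> rounds to 39

Answer: 39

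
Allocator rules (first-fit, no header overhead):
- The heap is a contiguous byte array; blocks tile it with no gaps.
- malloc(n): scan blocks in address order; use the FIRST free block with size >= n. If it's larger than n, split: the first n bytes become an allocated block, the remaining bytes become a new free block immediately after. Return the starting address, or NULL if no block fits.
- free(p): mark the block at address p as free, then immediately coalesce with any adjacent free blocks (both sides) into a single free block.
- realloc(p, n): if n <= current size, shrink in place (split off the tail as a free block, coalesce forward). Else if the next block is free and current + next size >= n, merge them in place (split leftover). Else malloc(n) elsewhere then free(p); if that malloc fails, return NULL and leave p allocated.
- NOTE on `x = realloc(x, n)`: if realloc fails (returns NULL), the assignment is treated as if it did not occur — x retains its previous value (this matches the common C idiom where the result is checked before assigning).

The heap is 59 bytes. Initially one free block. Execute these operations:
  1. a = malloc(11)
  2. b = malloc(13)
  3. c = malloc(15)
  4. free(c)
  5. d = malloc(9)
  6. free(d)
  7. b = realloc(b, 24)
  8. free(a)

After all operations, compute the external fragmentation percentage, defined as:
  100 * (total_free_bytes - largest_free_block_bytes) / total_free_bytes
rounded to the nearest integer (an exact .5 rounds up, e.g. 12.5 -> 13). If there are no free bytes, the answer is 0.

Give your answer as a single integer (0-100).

Answer: 31

Derivation:
Op 1: a = malloc(11) -> a = 0; heap: [0-10 ALLOC][11-58 FREE]
Op 2: b = malloc(13) -> b = 11; heap: [0-10 ALLOC][11-23 ALLOC][24-58 FREE]
Op 3: c = malloc(15) -> c = 24; heap: [0-10 ALLOC][11-23 ALLOC][24-38 ALLOC][39-58 FREE]
Op 4: free(c) -> (freed c); heap: [0-10 ALLOC][11-23 ALLOC][24-58 FREE]
Op 5: d = malloc(9) -> d = 24; heap: [0-10 ALLOC][11-23 ALLOC][24-32 ALLOC][33-58 FREE]
Op 6: free(d) -> (freed d); heap: [0-10 ALLOC][11-23 ALLOC][24-58 FREE]
Op 7: b = realloc(b, 24) -> b = 11; heap: [0-10 ALLOC][11-34 ALLOC][35-58 FREE]
Op 8: free(a) -> (freed a); heap: [0-10 FREE][11-34 ALLOC][35-58 FREE]
Free blocks: [11 24] total_free=35 largest=24 -> 100*(35-24)/35 = 1100/35 ≈ 31.429 -> rounds to 31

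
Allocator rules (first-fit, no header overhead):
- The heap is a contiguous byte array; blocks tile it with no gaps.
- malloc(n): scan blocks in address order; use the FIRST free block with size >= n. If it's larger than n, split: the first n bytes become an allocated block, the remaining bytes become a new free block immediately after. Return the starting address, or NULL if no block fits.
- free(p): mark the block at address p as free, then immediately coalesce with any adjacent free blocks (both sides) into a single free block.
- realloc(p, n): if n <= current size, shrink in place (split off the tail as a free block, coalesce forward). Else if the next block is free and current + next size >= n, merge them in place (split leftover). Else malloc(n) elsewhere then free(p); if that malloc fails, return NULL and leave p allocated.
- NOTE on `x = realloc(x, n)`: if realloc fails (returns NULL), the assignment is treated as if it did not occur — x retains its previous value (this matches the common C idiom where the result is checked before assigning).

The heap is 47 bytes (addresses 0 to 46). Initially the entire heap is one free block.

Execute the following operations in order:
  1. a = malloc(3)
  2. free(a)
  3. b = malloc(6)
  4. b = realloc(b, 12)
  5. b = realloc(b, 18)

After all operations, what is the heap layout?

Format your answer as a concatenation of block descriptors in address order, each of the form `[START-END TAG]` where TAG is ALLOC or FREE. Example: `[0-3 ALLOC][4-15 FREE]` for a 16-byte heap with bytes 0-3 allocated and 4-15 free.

Op 1: a = malloc(3) -> a = 0; heap: [0-2 ALLOC][3-46 FREE]
Op 2: free(a) -> (freed a); heap: [0-46 FREE]
Op 3: b = malloc(6) -> b = 0; heap: [0-5 ALLOC][6-46 FREE]
Op 4: b = realloc(b, 12) -> b = 0; heap: [0-11 ALLOC][12-46 FREE]
Op 5: b = realloc(b, 18) -> b = 0; heap: [0-17 ALLOC][18-46 FREE]

Answer: [0-17 ALLOC][18-46 FREE]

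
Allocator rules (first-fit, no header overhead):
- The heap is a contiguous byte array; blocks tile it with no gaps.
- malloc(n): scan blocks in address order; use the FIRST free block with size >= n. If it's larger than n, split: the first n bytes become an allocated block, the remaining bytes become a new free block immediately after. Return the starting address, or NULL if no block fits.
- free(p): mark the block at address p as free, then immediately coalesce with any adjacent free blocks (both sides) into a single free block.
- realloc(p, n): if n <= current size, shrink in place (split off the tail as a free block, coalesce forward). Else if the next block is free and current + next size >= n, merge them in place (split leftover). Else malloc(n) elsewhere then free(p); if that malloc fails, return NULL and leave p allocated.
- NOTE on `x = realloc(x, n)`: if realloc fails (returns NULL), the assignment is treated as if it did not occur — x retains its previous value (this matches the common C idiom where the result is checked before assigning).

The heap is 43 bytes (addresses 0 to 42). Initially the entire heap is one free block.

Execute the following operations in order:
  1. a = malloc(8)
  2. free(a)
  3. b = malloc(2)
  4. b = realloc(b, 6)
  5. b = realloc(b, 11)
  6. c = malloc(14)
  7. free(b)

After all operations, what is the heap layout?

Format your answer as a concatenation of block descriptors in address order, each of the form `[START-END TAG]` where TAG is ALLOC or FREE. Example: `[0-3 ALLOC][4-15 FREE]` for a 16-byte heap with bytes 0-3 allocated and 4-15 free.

Answer: [0-10 FREE][11-24 ALLOC][25-42 FREE]

Derivation:
Op 1: a = malloc(8) -> a = 0; heap: [0-7 ALLOC][8-42 FREE]
Op 2: free(a) -> (freed a); heap: [0-42 FREE]
Op 3: b = malloc(2) -> b = 0; heap: [0-1 ALLOC][2-42 FREE]
Op 4: b = realloc(b, 6) -> b = 0; heap: [0-5 ALLOC][6-42 FREE]
Op 5: b = realloc(b, 11) -> b = 0; heap: [0-10 ALLOC][11-42 FREE]
Op 6: c = malloc(14) -> c = 11; heap: [0-10 ALLOC][11-24 ALLOC][25-42 FREE]
Op 7: free(b) -> (freed b); heap: [0-10 FREE][11-24 ALLOC][25-42 FREE]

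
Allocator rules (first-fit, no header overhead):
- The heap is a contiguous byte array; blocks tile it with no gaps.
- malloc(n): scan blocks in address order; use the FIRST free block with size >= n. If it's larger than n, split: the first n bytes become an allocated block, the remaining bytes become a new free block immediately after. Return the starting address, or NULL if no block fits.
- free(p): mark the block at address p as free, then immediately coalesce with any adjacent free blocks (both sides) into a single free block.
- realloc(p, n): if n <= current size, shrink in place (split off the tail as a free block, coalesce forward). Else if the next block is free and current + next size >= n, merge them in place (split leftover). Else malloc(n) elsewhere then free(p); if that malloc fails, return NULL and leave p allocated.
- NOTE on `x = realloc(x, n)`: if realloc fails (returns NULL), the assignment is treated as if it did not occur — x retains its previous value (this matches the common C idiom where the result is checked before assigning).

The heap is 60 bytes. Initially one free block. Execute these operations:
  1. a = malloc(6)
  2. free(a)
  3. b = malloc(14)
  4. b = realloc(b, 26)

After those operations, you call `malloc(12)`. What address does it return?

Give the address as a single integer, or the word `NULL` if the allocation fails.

Op 1: a = malloc(6) -> a = 0; heap: [0-5 ALLOC][6-59 FREE]
Op 2: free(a) -> (freed a); heap: [0-59 FREE]
Op 3: b = malloc(14) -> b = 0; heap: [0-13 ALLOC][14-59 FREE]
Op 4: b = realloc(b, 26) -> b = 0; heap: [0-25 ALLOC][26-59 FREE]
malloc(12): first-fit scan over [0-25 ALLOC][26-59 FREE] -> 26

Answer: 26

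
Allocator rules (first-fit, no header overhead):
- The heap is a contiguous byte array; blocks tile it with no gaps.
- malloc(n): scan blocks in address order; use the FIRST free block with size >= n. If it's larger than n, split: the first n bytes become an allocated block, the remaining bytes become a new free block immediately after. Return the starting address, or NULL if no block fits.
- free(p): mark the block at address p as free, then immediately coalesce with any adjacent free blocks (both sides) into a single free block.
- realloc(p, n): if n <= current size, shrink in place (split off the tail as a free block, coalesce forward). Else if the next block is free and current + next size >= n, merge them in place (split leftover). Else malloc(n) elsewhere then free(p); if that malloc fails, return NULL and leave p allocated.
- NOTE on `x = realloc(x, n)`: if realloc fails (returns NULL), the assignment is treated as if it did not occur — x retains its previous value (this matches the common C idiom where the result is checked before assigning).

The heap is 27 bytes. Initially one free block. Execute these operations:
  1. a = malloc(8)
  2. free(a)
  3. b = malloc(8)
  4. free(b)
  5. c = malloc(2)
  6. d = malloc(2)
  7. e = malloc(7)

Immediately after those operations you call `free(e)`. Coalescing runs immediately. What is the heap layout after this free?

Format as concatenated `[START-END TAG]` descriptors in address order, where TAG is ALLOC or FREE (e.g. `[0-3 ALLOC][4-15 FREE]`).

Op 1: a = malloc(8) -> a = 0; heap: [0-7 ALLOC][8-26 FREE]
Op 2: free(a) -> (freed a); heap: [0-26 FREE]
Op 3: b = malloc(8) -> b = 0; heap: [0-7 ALLOC][8-26 FREE]
Op 4: free(b) -> (freed b); heap: [0-26 FREE]
Op 5: c = malloc(2) -> c = 0; heap: [0-1 ALLOC][2-26 FREE]
Op 6: d = malloc(2) -> d = 2; heap: [0-1 ALLOC][2-3 ALLOC][4-26 FREE]
Op 7: e = malloc(7) -> e = 4; heap: [0-1 ALLOC][2-3 ALLOC][4-10 ALLOC][11-26 FREE]
free(e): e = 4 -> block [4-10 ALLOC]; mark free, coalesce with adjacent free neighbors -> [0-1 ALLOC][2-3 ALLOC][4-26 FREE]

Answer: [0-1 ALLOC][2-3 ALLOC][4-26 FREE]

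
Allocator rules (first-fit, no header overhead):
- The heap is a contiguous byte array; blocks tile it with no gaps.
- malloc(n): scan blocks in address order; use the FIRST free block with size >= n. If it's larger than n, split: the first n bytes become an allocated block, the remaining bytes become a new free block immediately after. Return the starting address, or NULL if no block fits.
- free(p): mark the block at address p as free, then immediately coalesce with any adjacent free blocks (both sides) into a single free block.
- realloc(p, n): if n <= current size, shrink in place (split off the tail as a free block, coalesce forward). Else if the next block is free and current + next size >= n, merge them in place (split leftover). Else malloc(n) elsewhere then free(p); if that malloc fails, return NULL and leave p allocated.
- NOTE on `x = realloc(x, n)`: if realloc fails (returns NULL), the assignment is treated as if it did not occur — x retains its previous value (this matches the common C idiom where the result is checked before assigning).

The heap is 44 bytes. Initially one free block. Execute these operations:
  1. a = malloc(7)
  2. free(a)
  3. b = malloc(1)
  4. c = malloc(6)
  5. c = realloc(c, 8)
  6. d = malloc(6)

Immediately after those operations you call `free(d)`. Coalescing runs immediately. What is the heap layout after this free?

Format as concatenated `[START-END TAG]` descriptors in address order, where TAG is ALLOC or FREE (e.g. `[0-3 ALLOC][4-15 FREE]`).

Op 1: a = malloc(7) -> a = 0; heap: [0-6 ALLOC][7-43 FREE]
Op 2: free(a) -> (freed a); heap: [0-43 FREE]
Op 3: b = malloc(1) -> b = 0; heap: [0-0 ALLOC][1-43 FREE]
Op 4: c = malloc(6) -> c = 1; heap: [0-0 ALLOC][1-6 ALLOC][7-43 FREE]
Op 5: c = realloc(c, 8) -> c = 1; heap: [0-0 ALLOC][1-8 ALLOC][9-43 FREE]
Op 6: d = malloc(6) -> d = 9; heap: [0-0 ALLOC][1-8 ALLOC][9-14 ALLOC][15-43 FREE]
free(d): d = 9 -> block [9-14 ALLOC]; mark free, coalesce with adjacent free neighbors -> [0-0 ALLOC][1-8 ALLOC][9-43 FREE]

Answer: [0-0 ALLOC][1-8 ALLOC][9-43 FREE]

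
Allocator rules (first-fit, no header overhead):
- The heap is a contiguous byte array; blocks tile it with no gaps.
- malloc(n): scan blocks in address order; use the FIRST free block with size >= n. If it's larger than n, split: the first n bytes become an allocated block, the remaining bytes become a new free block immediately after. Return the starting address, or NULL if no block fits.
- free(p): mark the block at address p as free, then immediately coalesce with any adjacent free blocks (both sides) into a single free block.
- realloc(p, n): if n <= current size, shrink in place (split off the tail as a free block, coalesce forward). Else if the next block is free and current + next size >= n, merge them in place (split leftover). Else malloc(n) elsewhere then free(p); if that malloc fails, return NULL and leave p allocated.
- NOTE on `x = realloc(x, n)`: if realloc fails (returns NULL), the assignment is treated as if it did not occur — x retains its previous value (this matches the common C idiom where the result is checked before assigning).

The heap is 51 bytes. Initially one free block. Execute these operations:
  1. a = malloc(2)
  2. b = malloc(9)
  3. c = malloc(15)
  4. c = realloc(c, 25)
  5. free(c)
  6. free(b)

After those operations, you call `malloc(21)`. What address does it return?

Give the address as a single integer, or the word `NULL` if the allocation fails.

Op 1: a = malloc(2) -> a = 0; heap: [0-1 ALLOC][2-50 FREE]
Op 2: b = malloc(9) -> b = 2; heap: [0-1 ALLOC][2-10 ALLOC][11-50 FREE]
Op 3: c = malloc(15) -> c = 11; heap: [0-1 ALLOC][2-10 ALLOC][11-25 ALLOC][26-50 FREE]
Op 4: c = realloc(c, 25) -> c = 11; heap: [0-1 ALLOC][2-10 ALLOC][11-35 ALLOC][36-50 FREE]
Op 5: free(c) -> (freed c); heap: [0-1 ALLOC][2-10 ALLOC][11-50 FREE]
Op 6: free(b) -> (freed b); heap: [0-1 ALLOC][2-50 FREE]
malloc(21): first-fit scan over [0-1 ALLOC][2-50 FREE] -> 2

Answer: 2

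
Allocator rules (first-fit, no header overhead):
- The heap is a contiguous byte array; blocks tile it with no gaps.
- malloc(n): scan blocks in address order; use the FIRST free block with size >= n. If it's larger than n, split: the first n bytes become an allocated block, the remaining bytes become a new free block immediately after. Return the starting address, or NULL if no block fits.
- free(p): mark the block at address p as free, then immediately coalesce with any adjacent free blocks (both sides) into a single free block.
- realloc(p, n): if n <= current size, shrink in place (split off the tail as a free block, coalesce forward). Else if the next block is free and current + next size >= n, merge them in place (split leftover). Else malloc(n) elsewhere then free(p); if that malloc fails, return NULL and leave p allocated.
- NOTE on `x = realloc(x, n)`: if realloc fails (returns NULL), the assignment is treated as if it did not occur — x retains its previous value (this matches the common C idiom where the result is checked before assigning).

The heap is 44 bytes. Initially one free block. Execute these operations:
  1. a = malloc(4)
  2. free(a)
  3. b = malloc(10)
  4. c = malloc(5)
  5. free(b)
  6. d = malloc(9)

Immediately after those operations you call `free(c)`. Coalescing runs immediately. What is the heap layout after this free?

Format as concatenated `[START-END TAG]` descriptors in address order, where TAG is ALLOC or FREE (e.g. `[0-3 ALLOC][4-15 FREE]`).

Op 1: a = malloc(4) -> a = 0; heap: [0-3 ALLOC][4-43 FREE]
Op 2: free(a) -> (freed a); heap: [0-43 FREE]
Op 3: b = malloc(10) -> b = 0; heap: [0-9 ALLOC][10-43 FREE]
Op 4: c = malloc(5) -> c = 10; heap: [0-9 ALLOC][10-14 ALLOC][15-43 FREE]
Op 5: free(b) -> (freed b); heap: [0-9 FREE][10-14 ALLOC][15-43 FREE]
Op 6: d = malloc(9) -> d = 0; heap: [0-8 ALLOC][9-9 FREE][10-14 ALLOC][15-43 FREE]
free(c): c = 10 -> block [10-14 ALLOC]; mark free, coalesce with adjacent free neighbors -> [0-8 ALLOC][9-43 FREE]

Answer: [0-8 ALLOC][9-43 FREE]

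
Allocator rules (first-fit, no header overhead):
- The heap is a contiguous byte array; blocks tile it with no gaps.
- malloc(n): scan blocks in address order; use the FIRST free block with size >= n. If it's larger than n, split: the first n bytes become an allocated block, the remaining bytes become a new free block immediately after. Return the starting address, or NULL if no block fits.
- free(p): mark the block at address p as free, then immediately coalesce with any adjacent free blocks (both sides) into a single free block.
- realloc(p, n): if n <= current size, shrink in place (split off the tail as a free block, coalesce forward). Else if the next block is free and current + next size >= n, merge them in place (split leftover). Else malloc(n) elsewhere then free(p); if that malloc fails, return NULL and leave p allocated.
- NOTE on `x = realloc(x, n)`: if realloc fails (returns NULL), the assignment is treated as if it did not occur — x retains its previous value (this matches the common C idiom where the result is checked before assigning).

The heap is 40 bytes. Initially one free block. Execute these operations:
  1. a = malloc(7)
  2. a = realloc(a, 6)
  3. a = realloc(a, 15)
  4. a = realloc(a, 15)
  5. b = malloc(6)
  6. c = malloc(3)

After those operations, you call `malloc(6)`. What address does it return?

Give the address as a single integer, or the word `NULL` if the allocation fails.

Answer: 24

Derivation:
Op 1: a = malloc(7) -> a = 0; heap: [0-6 ALLOC][7-39 FREE]
Op 2: a = realloc(a, 6) -> a = 0; heap: [0-5 ALLOC][6-39 FREE]
Op 3: a = realloc(a, 15) -> a = 0; heap: [0-14 ALLOC][15-39 FREE]
Op 4: a = realloc(a, 15) -> a = 0; heap: [0-14 ALLOC][15-39 FREE]
Op 5: b = malloc(6) -> b = 15; heap: [0-14 ALLOC][15-20 ALLOC][21-39 FREE]
Op 6: c = malloc(3) -> c = 21; heap: [0-14 ALLOC][15-20 ALLOC][21-23 ALLOC][24-39 FREE]
malloc(6): first-fit scan over [0-14 ALLOC][15-20 ALLOC][21-23 ALLOC][24-39 FREE] -> 24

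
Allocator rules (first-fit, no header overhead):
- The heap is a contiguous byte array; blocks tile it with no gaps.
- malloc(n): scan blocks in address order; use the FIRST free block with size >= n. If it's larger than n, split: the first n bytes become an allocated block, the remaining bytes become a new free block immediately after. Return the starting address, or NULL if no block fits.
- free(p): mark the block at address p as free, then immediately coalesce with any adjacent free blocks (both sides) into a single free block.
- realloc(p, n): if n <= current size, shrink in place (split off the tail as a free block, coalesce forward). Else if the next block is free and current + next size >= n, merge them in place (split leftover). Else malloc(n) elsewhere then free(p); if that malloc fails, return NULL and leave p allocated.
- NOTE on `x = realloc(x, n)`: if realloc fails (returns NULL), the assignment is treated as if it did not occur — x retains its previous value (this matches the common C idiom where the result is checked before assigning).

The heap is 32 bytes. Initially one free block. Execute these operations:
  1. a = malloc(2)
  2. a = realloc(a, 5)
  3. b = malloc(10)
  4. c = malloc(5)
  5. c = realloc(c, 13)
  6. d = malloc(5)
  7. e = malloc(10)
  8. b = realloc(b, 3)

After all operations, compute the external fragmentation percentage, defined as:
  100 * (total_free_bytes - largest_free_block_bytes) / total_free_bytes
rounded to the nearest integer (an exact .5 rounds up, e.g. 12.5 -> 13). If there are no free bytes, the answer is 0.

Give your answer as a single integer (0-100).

Op 1: a = malloc(2) -> a = 0; heap: [0-1 ALLOC][2-31 FREE]
Op 2: a = realloc(a, 5) -> a = 0; heap: [0-4 ALLOC][5-31 FREE]
Op 3: b = malloc(10) -> b = 5; heap: [0-4 ALLOC][5-14 ALLOC][15-31 FREE]
Op 4: c = malloc(5) -> c = 15; heap: [0-4 ALLOC][5-14 ALLOC][15-19 ALLOC][20-31 FREE]
Op 5: c = realloc(c, 13) -> c = 15; heap: [0-4 ALLOC][5-14 ALLOC][15-27 ALLOC][28-31 FREE]
Op 6: d = malloc(5) -> d = NULL; heap: [0-4 ALLOC][5-14 ALLOC][15-27 ALLOC][28-31 FREE]
Op 7: e = malloc(10) -> e = NULL; heap: [0-4 ALLOC][5-14 ALLOC][15-27 ALLOC][28-31 FREE]
Op 8: b = realloc(b, 3) -> b = 5; heap: [0-4 ALLOC][5-7 ALLOC][8-14 FREE][15-27 ALLOC][28-31 FREE]
Free blocks: [7 4] total_free=11 largest=7 -> 100*(11-7)/11 = 400/11 ≈ 36.364 -> rounds to 36

Answer: 36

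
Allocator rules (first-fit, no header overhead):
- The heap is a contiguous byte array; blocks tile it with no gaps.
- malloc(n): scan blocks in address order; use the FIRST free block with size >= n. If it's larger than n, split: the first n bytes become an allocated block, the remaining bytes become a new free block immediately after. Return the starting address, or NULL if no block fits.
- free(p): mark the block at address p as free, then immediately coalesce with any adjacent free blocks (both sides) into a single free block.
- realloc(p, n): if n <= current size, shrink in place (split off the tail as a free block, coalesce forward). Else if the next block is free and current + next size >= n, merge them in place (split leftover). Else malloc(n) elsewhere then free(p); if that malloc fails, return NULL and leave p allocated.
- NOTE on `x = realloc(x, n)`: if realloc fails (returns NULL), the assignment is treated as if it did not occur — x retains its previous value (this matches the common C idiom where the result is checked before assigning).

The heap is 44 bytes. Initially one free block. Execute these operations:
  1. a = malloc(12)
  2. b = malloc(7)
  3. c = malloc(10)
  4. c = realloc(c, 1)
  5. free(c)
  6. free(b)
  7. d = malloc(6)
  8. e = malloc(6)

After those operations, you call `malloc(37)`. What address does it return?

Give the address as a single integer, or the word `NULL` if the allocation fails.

Answer: NULL

Derivation:
Op 1: a = malloc(12) -> a = 0; heap: [0-11 ALLOC][12-43 FREE]
Op 2: b = malloc(7) -> b = 12; heap: [0-11 ALLOC][12-18 ALLOC][19-43 FREE]
Op 3: c = malloc(10) -> c = 19; heap: [0-11 ALLOC][12-18 ALLOC][19-28 ALLOC][29-43 FREE]
Op 4: c = realloc(c, 1) -> c = 19; heap: [0-11 ALLOC][12-18 ALLOC][19-19 ALLOC][20-43 FREE]
Op 5: free(c) -> (freed c); heap: [0-11 ALLOC][12-18 ALLOC][19-43 FREE]
Op 6: free(b) -> (freed b); heap: [0-11 ALLOC][12-43 FREE]
Op 7: d = malloc(6) -> d = 12; heap: [0-11 ALLOC][12-17 ALLOC][18-43 FREE]
Op 8: e = malloc(6) -> e = 18; heap: [0-11 ALLOC][12-17 ALLOC][18-23 ALLOC][24-43 FREE]
malloc(37): first-fit scan over [0-11 ALLOC][12-17 ALLOC][18-23 ALLOC][24-43 FREE] -> NULL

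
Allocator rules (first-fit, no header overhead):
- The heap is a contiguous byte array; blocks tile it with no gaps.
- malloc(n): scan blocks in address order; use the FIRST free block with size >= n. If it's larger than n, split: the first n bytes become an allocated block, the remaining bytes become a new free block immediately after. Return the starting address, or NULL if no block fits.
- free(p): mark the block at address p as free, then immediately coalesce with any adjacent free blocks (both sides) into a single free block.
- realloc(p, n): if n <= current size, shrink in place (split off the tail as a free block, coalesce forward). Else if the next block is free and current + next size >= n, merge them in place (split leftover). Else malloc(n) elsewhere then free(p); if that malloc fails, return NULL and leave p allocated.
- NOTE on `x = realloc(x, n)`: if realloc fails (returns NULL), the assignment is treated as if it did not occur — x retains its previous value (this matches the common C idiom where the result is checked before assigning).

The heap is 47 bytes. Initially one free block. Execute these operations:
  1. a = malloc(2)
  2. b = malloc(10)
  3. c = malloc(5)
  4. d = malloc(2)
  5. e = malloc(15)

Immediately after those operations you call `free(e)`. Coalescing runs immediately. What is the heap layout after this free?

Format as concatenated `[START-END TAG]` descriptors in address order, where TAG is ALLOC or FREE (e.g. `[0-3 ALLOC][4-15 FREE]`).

Answer: [0-1 ALLOC][2-11 ALLOC][12-16 ALLOC][17-18 ALLOC][19-46 FREE]

Derivation:
Op 1: a = malloc(2) -> a = 0; heap: [0-1 ALLOC][2-46 FREE]
Op 2: b = malloc(10) -> b = 2; heap: [0-1 ALLOC][2-11 ALLOC][12-46 FREE]
Op 3: c = malloc(5) -> c = 12; heap: [0-1 ALLOC][2-11 ALLOC][12-16 ALLOC][17-46 FREE]
Op 4: d = malloc(2) -> d = 17; heap: [0-1 ALLOC][2-11 ALLOC][12-16 ALLOC][17-18 ALLOC][19-46 FREE]
Op 5: e = malloc(15) -> e = 19; heap: [0-1 ALLOC][2-11 ALLOC][12-16 ALLOC][17-18 ALLOC][19-33 ALLOC][34-46 FREE]
free(e): e = 19 -> block [19-33 ALLOC]; mark free, coalesce with adjacent free neighbors -> [0-1 ALLOC][2-11 ALLOC][12-16 ALLOC][17-18 ALLOC][19-46 FREE]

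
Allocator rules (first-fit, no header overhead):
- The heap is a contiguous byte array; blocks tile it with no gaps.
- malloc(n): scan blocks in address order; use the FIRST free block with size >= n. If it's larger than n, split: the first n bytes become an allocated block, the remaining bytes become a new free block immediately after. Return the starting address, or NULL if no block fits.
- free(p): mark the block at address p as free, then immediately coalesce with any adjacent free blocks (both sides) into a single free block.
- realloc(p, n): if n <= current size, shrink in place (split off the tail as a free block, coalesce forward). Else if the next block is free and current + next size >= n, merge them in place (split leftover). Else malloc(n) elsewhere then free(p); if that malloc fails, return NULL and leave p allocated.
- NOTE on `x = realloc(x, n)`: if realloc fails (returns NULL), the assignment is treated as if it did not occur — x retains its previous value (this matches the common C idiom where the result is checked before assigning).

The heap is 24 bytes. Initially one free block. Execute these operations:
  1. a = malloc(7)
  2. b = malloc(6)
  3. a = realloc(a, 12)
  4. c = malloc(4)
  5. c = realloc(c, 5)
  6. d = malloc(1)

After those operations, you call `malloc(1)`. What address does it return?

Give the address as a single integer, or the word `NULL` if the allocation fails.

Answer: 19

Derivation:
Op 1: a = malloc(7) -> a = 0; heap: [0-6 ALLOC][7-23 FREE]
Op 2: b = malloc(6) -> b = 7; heap: [0-6 ALLOC][7-12 ALLOC][13-23 FREE]
Op 3: a = realloc(a, 12) -> NULL (a unchanged); heap: [0-6 ALLOC][7-12 ALLOC][13-23 FREE]
Op 4: c = malloc(4) -> c = 13; heap: [0-6 ALLOC][7-12 ALLOC][13-16 ALLOC][17-23 FREE]
Op 5: c = realloc(c, 5) -> c = 13; heap: [0-6 ALLOC][7-12 ALLOC][13-17 ALLOC][18-23 FREE]
Op 6: d = malloc(1) -> d = 18; heap: [0-6 ALLOC][7-12 ALLOC][13-17 ALLOC][18-18 ALLOC][19-23 FREE]
malloc(1): first-fit scan over [0-6 ALLOC][7-12 ALLOC][13-17 ALLOC][18-18 ALLOC][19-23 FREE] -> 19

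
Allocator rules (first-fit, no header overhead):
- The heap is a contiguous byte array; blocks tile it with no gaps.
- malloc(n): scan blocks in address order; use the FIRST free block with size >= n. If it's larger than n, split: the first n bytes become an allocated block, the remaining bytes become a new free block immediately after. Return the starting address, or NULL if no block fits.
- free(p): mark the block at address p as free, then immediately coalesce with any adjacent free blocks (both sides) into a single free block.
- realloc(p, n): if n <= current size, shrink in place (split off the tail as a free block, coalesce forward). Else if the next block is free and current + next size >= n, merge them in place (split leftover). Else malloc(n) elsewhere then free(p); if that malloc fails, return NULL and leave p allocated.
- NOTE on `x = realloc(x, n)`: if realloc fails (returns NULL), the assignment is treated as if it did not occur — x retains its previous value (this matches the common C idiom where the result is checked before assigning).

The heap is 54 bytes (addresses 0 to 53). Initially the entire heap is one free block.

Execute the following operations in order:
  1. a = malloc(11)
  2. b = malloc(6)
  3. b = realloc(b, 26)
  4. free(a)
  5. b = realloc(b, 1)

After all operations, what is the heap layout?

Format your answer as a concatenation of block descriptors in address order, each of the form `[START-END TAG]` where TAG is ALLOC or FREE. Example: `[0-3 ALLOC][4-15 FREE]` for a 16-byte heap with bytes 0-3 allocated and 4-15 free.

Op 1: a = malloc(11) -> a = 0; heap: [0-10 ALLOC][11-53 FREE]
Op 2: b = malloc(6) -> b = 11; heap: [0-10 ALLOC][11-16 ALLOC][17-53 FREE]
Op 3: b = realloc(b, 26) -> b = 11; heap: [0-10 ALLOC][11-36 ALLOC][37-53 FREE]
Op 4: free(a) -> (freed a); heap: [0-10 FREE][11-36 ALLOC][37-53 FREE]
Op 5: b = realloc(b, 1) -> b = 11; heap: [0-10 FREE][11-11 ALLOC][12-53 FREE]

Answer: [0-10 FREE][11-11 ALLOC][12-53 FREE]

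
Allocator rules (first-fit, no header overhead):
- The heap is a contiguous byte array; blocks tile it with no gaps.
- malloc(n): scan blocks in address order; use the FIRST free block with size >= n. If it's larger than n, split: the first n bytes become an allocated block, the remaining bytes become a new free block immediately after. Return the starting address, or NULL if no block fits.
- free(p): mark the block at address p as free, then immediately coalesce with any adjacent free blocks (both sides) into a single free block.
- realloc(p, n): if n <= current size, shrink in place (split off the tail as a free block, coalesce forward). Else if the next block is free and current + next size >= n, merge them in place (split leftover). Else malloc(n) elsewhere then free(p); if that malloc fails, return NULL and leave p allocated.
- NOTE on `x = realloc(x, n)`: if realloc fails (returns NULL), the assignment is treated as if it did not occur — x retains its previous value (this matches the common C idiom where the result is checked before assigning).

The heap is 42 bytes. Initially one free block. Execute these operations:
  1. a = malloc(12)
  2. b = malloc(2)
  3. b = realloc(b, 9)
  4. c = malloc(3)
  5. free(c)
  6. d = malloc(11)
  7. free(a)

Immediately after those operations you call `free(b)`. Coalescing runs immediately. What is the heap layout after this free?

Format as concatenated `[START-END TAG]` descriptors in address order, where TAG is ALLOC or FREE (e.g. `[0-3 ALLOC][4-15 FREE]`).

Op 1: a = malloc(12) -> a = 0; heap: [0-11 ALLOC][12-41 FREE]
Op 2: b = malloc(2) -> b = 12; heap: [0-11 ALLOC][12-13 ALLOC][14-41 FREE]
Op 3: b = realloc(b, 9) -> b = 12; heap: [0-11 ALLOC][12-20 ALLOC][21-41 FREE]
Op 4: c = malloc(3) -> c = 21; heap: [0-11 ALLOC][12-20 ALLOC][21-23 ALLOC][24-41 FREE]
Op 5: free(c) -> (freed c); heap: [0-11 ALLOC][12-20 ALLOC][21-41 FREE]
Op 6: d = malloc(11) -> d = 21; heap: [0-11 ALLOC][12-20 ALLOC][21-31 ALLOC][32-41 FREE]
Op 7: free(a) -> (freed a); heap: [0-11 FREE][12-20 ALLOC][21-31 ALLOC][32-41 FREE]
free(b): b = 12 -> block [12-20 ALLOC]; mark free, coalesce with adjacent free neighbors -> [0-20 FREE][21-31 ALLOC][32-41 FREE]

Answer: [0-20 FREE][21-31 ALLOC][32-41 FREE]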